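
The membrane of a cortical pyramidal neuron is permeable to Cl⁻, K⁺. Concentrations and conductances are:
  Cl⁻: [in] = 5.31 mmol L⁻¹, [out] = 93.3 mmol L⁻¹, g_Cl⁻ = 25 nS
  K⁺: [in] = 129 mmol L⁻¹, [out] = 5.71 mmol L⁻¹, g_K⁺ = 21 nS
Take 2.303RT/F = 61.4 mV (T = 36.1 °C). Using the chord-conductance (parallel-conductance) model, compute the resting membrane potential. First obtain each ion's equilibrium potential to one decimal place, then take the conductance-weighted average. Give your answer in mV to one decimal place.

E_Cl⁻ = (61.4/-1)·log₁₀(93.3/5.31) = -76.4 mV
E_K⁺ = (61.4/1)·log₁₀(5.71/129) = -83.1 mV
Vm = (Σ gᵢEᵢ)/(Σ gᵢ) = (25·-76.4 + 21·-83.1) / (25 + 21)
= -3655.10 / 46 = -79.46 mV

-79.5 mV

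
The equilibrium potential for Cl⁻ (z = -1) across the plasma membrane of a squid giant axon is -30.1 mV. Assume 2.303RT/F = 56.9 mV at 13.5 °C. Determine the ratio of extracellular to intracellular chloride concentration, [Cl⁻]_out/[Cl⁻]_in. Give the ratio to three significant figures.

3.38

log₁₀([out]/[in]) = E·z/(56.9) = -30.1 × -1 / 56.9 = 0.5290
[out]/[in] = 10^(0.5290) = 3.381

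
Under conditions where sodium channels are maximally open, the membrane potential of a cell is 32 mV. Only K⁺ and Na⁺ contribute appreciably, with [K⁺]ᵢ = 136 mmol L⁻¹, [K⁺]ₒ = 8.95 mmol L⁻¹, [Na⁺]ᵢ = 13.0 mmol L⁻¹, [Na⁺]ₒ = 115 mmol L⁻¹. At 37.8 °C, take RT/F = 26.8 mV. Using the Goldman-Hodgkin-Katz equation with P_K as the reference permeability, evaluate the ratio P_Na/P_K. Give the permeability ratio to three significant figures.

Let α = P_Na/P_K. GHK: Vm = 26.8·ln[(Kₒ + α·Naₒ)/(Kᵢ + α·Naᵢ)].
e^(Vm/26.8) = e^(32.0/26.8) = 3.3004
So 3.3004·(Kᵢ + α·Naᵢ) = Kₒ + α·Naₒ → α = (3.3004·136.0 − 8.95) / (115.0 − 3.3004·13.0)
α = (448.8 − 8.95) / (115.0 − 42.9) = 439.9/72.1 = 6.102

6.10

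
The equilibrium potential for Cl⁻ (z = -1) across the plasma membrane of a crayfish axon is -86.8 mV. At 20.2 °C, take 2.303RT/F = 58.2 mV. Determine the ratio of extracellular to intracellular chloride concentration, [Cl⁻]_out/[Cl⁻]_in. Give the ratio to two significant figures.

31

log₁₀([out]/[in]) = E·z/(58.2) = -86.8 × -1 / 58.2 = 1.4914
[out]/[in] = 10^(1.4914) = 31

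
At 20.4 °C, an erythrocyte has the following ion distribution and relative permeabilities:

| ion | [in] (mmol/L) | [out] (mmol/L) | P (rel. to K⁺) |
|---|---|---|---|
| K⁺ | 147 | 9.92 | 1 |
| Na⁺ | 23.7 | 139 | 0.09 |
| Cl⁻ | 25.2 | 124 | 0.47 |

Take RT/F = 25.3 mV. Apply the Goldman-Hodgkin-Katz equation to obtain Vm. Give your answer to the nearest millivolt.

Vm = 25.3 · ln[(Σ P·[cation]ₒ + Σ P·[anion]ᵢ) / (Σ P·[cation]ᵢ + Σ P·[anion]ₒ)]
Numerator = 1×9.92 + 0.09×139 + 0.47×25.2 = 34.27
Denominator = 1×147 + 0.09×23.7 + 0.47×124 = 207.4
Vm = 25.3 · ln(0.16525) = 25.3 × (-1.8003) = -45.55 mV

-46 mV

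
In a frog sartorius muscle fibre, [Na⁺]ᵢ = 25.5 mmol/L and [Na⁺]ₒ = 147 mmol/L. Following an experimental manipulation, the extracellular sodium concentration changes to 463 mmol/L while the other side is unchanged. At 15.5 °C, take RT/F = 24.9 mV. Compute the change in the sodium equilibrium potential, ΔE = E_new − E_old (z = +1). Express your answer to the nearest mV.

E_old = (24.9/1)·ln(147/25.5) = 43.62 mV
E_new = (24.9/1)·ln(463/25.5) = 72.19 mV
ΔE = 72.19 − (43.62) = 28.57 mV

29 mV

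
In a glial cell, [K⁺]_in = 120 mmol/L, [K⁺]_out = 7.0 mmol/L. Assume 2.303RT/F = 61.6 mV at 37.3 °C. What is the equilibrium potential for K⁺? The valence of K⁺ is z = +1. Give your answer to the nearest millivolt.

E = (61.6/z) · log₁₀([K⁺]_out/[K⁺]_in) with z = +1.
= (61.6/1) · log₁₀(7.0/120) = 61.60 · log₁₀(0.05833)
= 61.60 · (-1.2341) = -76.02 mV

-76 mV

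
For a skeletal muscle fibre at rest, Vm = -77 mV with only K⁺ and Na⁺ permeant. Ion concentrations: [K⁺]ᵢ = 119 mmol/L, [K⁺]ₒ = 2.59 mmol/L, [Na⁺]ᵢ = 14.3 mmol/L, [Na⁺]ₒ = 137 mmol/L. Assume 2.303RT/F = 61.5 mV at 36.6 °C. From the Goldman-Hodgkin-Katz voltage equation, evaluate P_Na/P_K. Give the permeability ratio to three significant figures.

Let α = P_Na/P_K. GHK: Vm = 61.5·log₁₀[(Kₒ + α·Naₒ)/(Kᵢ + α·Naᵢ)].
10^(Vm/61.5) = 10^(-77.0/61.5) = 0.055972
So 0.055972·(Kᵢ + α·Naᵢ) = Kₒ + α·Naₒ → α = (0.055972·119.0 − 2.59) / (137.0 − 0.055972·14.3)
α = (6.661 − 2.59) / (137.0 − 0.8004) = 4.071/136.2 = 0.02989

0.0299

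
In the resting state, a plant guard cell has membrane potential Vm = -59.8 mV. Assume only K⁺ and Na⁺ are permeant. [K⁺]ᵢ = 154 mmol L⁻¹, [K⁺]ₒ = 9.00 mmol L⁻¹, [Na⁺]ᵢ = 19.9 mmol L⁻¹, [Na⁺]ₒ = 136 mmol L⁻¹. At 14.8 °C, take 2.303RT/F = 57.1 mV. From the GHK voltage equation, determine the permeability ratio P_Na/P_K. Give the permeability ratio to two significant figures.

Let α = P_Na/P_K. GHK: Vm = 57.1·log₁₀[(Kₒ + α·Naₒ)/(Kᵢ + α·Naᵢ)].
10^(Vm/57.1) = 10^(-59.8/57.1) = 0.089684
So 0.089684·(Kᵢ + α·Naᵢ) = Kₒ + α·Naₒ → α = (0.089684·154.0 − 9.0) / (136.0 − 0.089684·19.9)
α = (13.81 − 9.0) / (136.0 − 1.785) = 4.811/134.2 = 0.03585

0.036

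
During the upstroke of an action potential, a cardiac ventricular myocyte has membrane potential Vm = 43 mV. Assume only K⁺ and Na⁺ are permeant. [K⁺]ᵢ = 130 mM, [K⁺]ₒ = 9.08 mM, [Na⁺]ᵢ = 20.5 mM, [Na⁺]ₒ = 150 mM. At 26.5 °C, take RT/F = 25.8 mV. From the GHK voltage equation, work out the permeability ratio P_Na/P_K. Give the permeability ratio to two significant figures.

16

Let α = P_Na/P_K. GHK: Vm = 25.8·ln[(Kₒ + α·Naₒ)/(Kᵢ + α·Naᵢ)].
e^(Vm/25.8) = e^(43.0/25.8) = 5.2945
So 5.2945·(Kᵢ + α·Naᵢ) = Kₒ + α·Naₒ → α = (5.2945·130.0 − 9.08) / (150.0 − 5.2945·20.5)
α = (688.3 − 9.08) / (150.0 − 108.5) = 679.2/41.46 = 16.38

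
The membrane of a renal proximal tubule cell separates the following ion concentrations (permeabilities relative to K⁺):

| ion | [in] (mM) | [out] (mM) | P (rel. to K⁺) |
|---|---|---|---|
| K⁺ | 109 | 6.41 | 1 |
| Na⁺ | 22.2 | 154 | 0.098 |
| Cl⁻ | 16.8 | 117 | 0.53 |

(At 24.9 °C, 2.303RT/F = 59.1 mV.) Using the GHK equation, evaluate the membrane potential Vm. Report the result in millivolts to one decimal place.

Vm = 59.1 · log₁₀[(Σ P·[cation]ₒ + Σ P·[anion]ᵢ) / (Σ P·[cation]ᵢ + Σ P·[anion]ₒ)]
Numerator = 1×6.41 + 0.098×154 + 0.53×16.8 = 30.41
Denominator = 1×109 + 0.098×22.2 + 0.53×117 = 173.2
Vm = 59.1 · log₁₀(0.17557) = 59.1 × (-0.7556) = -44.65 mV

-44.7 mV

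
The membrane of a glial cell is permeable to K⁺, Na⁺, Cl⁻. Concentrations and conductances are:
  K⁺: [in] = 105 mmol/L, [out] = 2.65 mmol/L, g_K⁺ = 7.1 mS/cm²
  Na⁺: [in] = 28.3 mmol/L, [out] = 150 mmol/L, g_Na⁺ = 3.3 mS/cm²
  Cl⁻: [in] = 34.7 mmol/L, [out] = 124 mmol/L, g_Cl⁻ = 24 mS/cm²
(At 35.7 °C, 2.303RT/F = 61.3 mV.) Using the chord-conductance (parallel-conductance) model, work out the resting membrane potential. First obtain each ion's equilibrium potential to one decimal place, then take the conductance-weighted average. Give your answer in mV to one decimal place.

E_K⁺ = (61.3/1)·log₁₀(2.65/105) = -98.0 mV
E_Na⁺ = (61.3/1)·log₁₀(150/28.3) = 44.4 mV
E_Cl⁻ = (61.3/-1)·log₁₀(124/34.7) = -33.9 mV
Vm = (Σ gᵢEᵢ)/(Σ gᵢ) = (7.1·-98.0 + 3.3·44.4 + 24·-33.9) / (7.1 + 3.3 + 24)
= -1362.88 / 34.4 = -39.62 mV

-39.6 mV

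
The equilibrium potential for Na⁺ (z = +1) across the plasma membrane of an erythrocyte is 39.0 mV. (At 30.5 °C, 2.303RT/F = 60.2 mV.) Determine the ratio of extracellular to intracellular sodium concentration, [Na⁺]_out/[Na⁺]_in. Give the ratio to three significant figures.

log₁₀([out]/[in]) = E·z/(60.2) = 39.0 × 1 / 60.2 = 0.6478
[out]/[in] = 10^(0.6478) = 4.445

4.44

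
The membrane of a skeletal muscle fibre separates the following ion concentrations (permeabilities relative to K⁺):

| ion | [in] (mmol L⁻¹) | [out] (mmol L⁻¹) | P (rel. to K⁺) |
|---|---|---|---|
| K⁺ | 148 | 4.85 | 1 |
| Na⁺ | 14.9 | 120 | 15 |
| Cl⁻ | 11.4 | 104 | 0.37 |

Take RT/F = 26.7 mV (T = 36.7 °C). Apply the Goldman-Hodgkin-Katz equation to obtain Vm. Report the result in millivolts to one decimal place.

39.6 mV

Vm = 26.7 · ln[(Σ P·[cation]ₒ + Σ P·[anion]ᵢ) / (Σ P·[cation]ᵢ + Σ P·[anion]ₒ)]
Numerator = 1×4.85 + 15×120 + 0.37×11.4 = 1809
Denominator = 1×148 + 15×14.9 + 0.37×104 = 410
Vm = 26.7 · ln(4.4126) = 26.7 × (1.4845) = 39.64 mV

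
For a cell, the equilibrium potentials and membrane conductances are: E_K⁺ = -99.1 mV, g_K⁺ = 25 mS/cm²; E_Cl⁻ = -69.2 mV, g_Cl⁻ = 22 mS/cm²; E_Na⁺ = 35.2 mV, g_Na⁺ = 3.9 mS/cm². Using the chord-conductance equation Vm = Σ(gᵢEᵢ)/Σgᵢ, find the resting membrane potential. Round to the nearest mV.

Σ gᵢEᵢ = 25·(-99.1) + 22·(-69.2) + 3.9·(35.2) = -3862.62
Σ gᵢ = 25 + 22 + 3.9 = 50.9
Vm = -3862.62 / 50.9 = -75.89 mV

-76 mV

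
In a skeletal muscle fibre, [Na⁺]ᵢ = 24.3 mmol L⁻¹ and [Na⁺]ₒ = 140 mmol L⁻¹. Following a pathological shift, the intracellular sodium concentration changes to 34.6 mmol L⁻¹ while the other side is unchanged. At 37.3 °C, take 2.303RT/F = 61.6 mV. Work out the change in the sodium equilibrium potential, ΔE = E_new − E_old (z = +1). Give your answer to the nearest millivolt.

E_old = (61.6/1)·log₁₀(140/24.3) = 46.85 mV
E_new = (61.6/1)·log₁₀(140/34.6) = 37.39 mV
ΔE = 37.39 − (46.85) = -9.45 mV

-9 mV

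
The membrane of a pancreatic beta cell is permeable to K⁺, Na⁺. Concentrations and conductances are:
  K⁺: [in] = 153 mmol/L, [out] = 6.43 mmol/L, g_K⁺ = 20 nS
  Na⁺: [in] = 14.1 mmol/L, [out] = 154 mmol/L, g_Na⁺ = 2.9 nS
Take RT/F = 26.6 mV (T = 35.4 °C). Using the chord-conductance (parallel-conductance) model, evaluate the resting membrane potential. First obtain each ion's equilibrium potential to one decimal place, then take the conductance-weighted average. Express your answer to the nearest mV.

E_K⁺ = (26.6/1)·ln(6.43/153) = -84.3 mV
E_Na⁺ = (26.6/1)·ln(154/14.1) = 63.6 mV
Vm = (Σ gᵢEᵢ)/(Σ gᵢ) = (20·-84.3 + 2.9·63.6) / (20 + 2.9)
= -1501.56 / 22.9 = -65.57 mV

-66 mV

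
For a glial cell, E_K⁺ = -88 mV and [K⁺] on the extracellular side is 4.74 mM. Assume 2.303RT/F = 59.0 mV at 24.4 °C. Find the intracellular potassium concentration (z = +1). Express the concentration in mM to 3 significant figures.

Nernst: E = (59.0/1) · log₁₀([out]/[in]), so log₁₀([out]/[in]) = -88.0 × 1 / 59.0 = -1.4915.
[out]/[in] = 10^(-1.4915) = 0.03225.
[in] = 4.74 / 0.03225 = 147 mM.

147 mM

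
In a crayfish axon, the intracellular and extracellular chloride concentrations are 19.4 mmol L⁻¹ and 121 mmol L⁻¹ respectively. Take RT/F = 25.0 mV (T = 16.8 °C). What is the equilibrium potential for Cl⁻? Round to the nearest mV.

E = (25.0/z) · ln([Cl⁻]_out/[Cl⁻]_in) with z = -1.
For an anion, dividing by z = -1 reverses the sign.
= (25.0/-1) · ln(121/19.4) = -25.00 · ln(6.237)
= -25.00 · (1.8305) = -45.76 mV

-46 mV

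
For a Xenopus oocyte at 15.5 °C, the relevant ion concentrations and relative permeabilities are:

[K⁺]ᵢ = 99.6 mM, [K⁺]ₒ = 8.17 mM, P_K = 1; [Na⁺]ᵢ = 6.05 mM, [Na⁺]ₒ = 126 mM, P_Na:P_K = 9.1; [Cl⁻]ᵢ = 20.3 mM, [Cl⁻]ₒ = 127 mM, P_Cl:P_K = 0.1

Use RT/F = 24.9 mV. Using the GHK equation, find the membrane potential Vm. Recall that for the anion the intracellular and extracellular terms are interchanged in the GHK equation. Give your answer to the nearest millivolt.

48 mV

Vm = 24.9 · ln[(Σ P·[cation]ₒ + Σ P·[anion]ᵢ) / (Σ P·[cation]ᵢ + Σ P·[anion]ₒ)]
Numerator = 1×8.17 + 9.1×126 + 0.1×20.3 = 1157
Denominator = 1×99.6 + 9.1×6.05 + 0.1×127 = 167.4
Vm = 24.9 · ln(6.9123) = 24.9 × (1.9333) = 48.14 mV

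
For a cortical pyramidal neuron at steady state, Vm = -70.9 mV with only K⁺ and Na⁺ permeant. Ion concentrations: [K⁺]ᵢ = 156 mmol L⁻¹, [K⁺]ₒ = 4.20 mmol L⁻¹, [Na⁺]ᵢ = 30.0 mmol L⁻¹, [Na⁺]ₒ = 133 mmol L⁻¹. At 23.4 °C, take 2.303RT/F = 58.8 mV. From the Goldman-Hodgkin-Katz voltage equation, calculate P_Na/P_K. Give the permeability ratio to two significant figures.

0.042

Let α = P_Na/P_K. GHK: Vm = 58.8·log₁₀[(Kₒ + α·Naₒ)/(Kᵢ + α·Naᵢ)].
10^(Vm/58.8) = 10^(-70.9/58.8) = 0.062261
So 0.062261·(Kᵢ + α·Naᵢ) = Kₒ + α·Naₒ → α = (0.062261·156.0 − 4.2) / (133.0 − 0.062261·30.0)
α = (9.713 − 4.2) / (133.0 − 1.868) = 5.513/131.1 = 0.04204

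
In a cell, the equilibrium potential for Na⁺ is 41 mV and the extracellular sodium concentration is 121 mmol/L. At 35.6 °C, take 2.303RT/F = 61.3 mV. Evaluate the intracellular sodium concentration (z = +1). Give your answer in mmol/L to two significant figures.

Nernst: E = (61.3/1) · log₁₀([out]/[in]), so log₁₀([out]/[in]) = 41.0 × 1 / 61.3 = 0.6688.
[out]/[in] = 10^(0.6688) = 4.665.
[in] = 121 / 4.665 = 25.94 mmol/L.

26 mmol/L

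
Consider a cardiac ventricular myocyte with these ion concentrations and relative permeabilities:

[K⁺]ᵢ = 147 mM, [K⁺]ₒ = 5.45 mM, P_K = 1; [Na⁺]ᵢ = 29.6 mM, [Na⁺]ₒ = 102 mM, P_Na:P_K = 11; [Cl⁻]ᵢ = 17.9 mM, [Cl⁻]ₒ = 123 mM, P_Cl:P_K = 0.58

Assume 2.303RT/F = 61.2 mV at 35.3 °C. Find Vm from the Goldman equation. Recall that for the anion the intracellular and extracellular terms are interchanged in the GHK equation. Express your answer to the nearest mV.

20 mV

Vm = 61.2 · log₁₀[(Σ P·[cation]ₒ + Σ P·[anion]ᵢ) / (Σ P·[cation]ᵢ + Σ P·[anion]ₒ)]
Numerator = 1×5.45 + 11×102 + 0.58×17.9 = 1138
Denominator = 1×147 + 11×29.6 + 0.58×123 = 543.9
Vm = 61.2 · log₁₀(2.0918) = 61.2 × (0.3205) = 19.62 mV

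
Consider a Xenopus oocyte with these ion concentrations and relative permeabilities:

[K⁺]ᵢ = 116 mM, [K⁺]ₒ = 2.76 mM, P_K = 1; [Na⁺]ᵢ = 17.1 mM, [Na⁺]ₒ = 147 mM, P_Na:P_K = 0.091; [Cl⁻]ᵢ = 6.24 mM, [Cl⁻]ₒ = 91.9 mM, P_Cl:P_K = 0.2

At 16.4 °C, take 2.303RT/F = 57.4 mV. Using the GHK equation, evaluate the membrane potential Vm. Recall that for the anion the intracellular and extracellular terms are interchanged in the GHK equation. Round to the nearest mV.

Vm = 57.4 · log₁₀[(Σ P·[cation]ₒ + Σ P·[anion]ᵢ) / (Σ P·[cation]ᵢ + Σ P·[anion]ₒ)]
Numerator = 1×2.76 + 0.091×147 + 0.2×6.24 = 17.39
Denominator = 1×116 + 0.091×17.1 + 0.2×91.9 = 135.9
Vm = 57.4 · log₁₀(0.12789) = 57.4 × (-0.8932) = -51.27 mV

-51 mV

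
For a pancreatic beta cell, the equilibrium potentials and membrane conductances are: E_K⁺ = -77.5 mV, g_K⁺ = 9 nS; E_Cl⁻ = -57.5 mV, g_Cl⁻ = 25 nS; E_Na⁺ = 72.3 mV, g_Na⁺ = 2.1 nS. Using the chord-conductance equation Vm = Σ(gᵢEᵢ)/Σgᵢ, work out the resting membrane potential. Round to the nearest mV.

Σ gᵢEᵢ = 9·(-77.5) + 25·(-57.5) + 2.1·(72.3) = -1983.17
Σ gᵢ = 9 + 25 + 2.1 = 36.1
Vm = -1983.17 / 36.1 = -54.94 mV

-55 mV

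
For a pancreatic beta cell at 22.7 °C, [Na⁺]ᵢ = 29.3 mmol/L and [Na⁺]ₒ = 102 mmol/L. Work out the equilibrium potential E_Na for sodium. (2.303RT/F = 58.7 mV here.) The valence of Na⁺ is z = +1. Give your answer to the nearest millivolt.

E = (58.7/z) · log₁₀([Na⁺]_out/[Na⁺]_in) with z = +1.
= (58.7/1) · log₁₀(102/29.3) = 58.70 · log₁₀(3.481)
= 58.70 · (0.5417) = 31.80 mV

32 mV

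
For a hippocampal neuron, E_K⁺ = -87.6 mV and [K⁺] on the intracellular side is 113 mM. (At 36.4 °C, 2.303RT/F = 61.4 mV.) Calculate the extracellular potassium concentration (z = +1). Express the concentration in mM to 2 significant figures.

Nernst: E = (61.4/1) · log₁₀([out]/[in]), so log₁₀([out]/[in]) = -87.6 × 1 / 61.4 = -1.4267.
[out]/[in] = 10^(-1.4267) = 0.03744.
[out] = 0.03744 × 113 = 4.23 mM.

4.2 mM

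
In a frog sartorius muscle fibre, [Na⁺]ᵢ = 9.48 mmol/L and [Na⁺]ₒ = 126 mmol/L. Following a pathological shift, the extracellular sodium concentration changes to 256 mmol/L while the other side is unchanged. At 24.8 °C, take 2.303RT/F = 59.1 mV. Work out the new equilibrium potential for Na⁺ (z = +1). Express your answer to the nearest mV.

85 mV

After the shift: [Na⁺]_out = 256, [Na⁺]_in = 9.48 mmol/L.
E_new = (59.1/1)·log₁₀(256/9.48) = 59.10 · (1.4314) = 84.60 mV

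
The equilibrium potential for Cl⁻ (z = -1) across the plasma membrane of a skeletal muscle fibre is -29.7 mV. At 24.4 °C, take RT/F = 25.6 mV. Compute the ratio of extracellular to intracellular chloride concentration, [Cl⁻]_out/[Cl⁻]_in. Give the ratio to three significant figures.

3.19

ln([out]/[in]) = E·z/(25.6) = -29.7 × -1 / 25.6 = 1.1602
[out]/[in] = e^(1.1602) = 3.19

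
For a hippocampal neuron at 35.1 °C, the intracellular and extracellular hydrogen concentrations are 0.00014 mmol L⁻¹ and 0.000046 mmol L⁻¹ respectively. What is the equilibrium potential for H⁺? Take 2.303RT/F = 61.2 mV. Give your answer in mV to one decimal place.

E = (61.2/z) · log₁₀([H⁺]_out/[H⁺]_in) with z = +1.
= (61.2/1) · log₁₀(0.000046/0.00014) = 61.20 · log₁₀(0.3286)
= 61.20 · (-0.4834) = -29.58 mV

-29.6 mV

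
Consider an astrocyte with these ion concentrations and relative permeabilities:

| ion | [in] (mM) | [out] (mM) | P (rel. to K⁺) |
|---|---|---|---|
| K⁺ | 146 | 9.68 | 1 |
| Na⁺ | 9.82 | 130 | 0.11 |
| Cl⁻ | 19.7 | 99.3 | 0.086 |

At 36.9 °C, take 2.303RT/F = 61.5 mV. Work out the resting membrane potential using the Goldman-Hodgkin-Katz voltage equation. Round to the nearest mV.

Vm = 61.5 · log₁₀[(Σ P·[cation]ₒ + Σ P·[anion]ᵢ) / (Σ P·[cation]ᵢ + Σ P·[anion]ₒ)]
Numerator = 1×9.68 + 0.11×130 + 0.086×19.7 = 25.67
Denominator = 1×146 + 0.11×9.82 + 0.086×99.3 = 155.6
Vm = 61.5 · log₁₀(0.16498) = 61.5 × (-0.7826) = -48.13 mV

-48 mV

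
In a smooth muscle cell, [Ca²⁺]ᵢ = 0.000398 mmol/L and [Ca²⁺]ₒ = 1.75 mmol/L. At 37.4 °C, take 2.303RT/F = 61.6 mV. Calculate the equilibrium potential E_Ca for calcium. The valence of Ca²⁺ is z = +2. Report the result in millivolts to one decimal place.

E = (61.6/z) · log₁₀([Ca²⁺]_out/[Ca²⁺]_in) with z = +2.
= (61.6/2) · log₁₀(1.75/0.000398) = 30.80 · log₁₀(4397)
= 30.80 · (3.6432) = 112.21 mV

112.2 mV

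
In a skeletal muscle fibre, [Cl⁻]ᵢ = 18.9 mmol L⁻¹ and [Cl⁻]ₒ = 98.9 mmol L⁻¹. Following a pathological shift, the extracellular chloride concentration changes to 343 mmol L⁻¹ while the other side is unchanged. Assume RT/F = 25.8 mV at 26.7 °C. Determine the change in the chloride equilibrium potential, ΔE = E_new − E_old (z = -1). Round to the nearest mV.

-32 mV

E_old = (25.8/-1)·ln(98.9/18.9) = -42.70 mV
E_new = (25.8/-1)·ln(343/18.9) = -74.78 mV
ΔE = -74.78 − (-42.70) = -32.09 mV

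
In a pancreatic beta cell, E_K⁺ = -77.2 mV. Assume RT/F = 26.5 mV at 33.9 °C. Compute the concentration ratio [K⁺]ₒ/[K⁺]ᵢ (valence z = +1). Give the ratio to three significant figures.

0.0543

ln([out]/[in]) = E·z/(26.5) = -77.2 × 1 / 26.5 = -2.9132
[out]/[in] = e^(-2.9132) = 0.0543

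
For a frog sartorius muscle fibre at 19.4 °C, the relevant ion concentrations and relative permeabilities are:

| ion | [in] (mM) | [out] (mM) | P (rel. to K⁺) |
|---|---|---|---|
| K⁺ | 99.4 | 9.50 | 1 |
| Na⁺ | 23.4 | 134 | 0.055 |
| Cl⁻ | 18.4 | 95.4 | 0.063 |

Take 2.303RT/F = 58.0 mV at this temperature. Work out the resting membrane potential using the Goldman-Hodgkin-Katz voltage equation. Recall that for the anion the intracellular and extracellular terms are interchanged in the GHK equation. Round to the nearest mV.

Vm = 58.0 · log₁₀[(Σ P·[cation]ₒ + Σ P·[anion]ᵢ) / (Σ P·[cation]ᵢ + Σ P·[anion]ₒ)]
Numerator = 1×9.50 + 0.055×134 + 0.063×18.4 = 18.03
Denominator = 1×99.4 + 0.055×23.4 + 0.063×95.4 = 106.7
Vm = 58.0 · log₁₀(0.16898) = 58.0 × (-0.7722) = -44.79 mV

-45 mV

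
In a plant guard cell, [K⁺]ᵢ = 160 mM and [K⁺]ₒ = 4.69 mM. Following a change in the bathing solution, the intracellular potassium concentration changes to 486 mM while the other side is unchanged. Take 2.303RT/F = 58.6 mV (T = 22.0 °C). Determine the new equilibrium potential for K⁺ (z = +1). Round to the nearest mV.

After the shift: [K⁺]_out = 4.69, [K⁺]_in = 486 mM.
E_new = (58.6/1)·log₁₀(4.69/486) = 58.60 · (-2.0155) = -118.11 mV

-118 mV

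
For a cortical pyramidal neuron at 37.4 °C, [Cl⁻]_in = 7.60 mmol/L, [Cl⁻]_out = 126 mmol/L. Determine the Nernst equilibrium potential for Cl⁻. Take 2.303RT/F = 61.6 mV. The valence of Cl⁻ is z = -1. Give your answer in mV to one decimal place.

E = (61.6/z) · log₁₀([Cl⁻]_out/[Cl⁻]_in) with z = -1.
For an anion, dividing by z = -1 reverses the sign.
= (61.6/-1) · log₁₀(126/7.60) = -61.60 · log₁₀(16.58)
= -61.60 · (1.2196) = -75.12 mV

-75.1 mV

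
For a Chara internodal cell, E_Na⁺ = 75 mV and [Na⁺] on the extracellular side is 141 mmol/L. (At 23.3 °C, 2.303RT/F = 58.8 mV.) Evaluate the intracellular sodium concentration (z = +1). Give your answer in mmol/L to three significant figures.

7.48 mmol/L

Nernst: E = (58.8/1) · log₁₀([out]/[in]), so log₁₀([out]/[in]) = 75.0 × 1 / 58.8 = 1.2755.
[out]/[in] = 10^(1.2755) = 18.86.
[in] = 141 / 18.86 = 7.477 mmol/L.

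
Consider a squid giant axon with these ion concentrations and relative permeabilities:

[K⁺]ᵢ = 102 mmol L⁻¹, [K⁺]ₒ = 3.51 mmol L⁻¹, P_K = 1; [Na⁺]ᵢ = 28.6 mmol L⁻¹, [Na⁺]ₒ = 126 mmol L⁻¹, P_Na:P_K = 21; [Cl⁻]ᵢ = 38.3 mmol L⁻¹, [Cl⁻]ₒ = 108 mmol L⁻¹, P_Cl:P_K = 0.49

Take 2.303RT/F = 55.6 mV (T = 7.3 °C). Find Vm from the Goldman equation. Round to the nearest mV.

Vm = 55.6 · log₁₀[(Σ P·[cation]ₒ + Σ P·[anion]ᵢ) / (Σ P·[cation]ᵢ + Σ P·[anion]ₒ)]
Numerator = 1×3.51 + 21×126 + 0.49×38.3 = 2668
Denominator = 1×102 + 21×28.6 + 0.49×108 = 755.5
Vm = 55.6 · log₁₀(3.5317) = 55.6 × (0.5480) = 30.47 mV

30 mV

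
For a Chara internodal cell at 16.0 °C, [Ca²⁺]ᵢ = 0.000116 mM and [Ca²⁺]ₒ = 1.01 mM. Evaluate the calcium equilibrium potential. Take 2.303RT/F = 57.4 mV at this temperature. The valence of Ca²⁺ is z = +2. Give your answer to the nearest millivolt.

E = (57.4/z) · log₁₀([Ca²⁺]_out/[Ca²⁺]_in) with z = +2.
= (57.4/2) · log₁₀(1.01/0.000116) = 28.70 · log₁₀(8707)
= 28.70 · (3.9399) = 113.07 mV

113 mV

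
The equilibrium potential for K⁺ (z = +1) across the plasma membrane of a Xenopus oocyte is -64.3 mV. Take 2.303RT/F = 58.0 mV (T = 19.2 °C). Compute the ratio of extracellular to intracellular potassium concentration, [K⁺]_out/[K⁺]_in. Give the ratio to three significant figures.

log₁₀([out]/[in]) = E·z/(58.0) = -64.3 × 1 / 58.0 = -1.1086
[out]/[in] = 10^(-1.1086) = 0.07787

0.0779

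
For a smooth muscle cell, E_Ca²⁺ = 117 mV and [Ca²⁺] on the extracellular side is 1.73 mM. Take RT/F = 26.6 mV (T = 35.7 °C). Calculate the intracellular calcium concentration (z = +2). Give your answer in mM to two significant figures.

0.00026 mM

Nernst: E = (26.6/2) · ln([out]/[in]), so ln([out]/[in]) = 117.0 × 2 / 26.6 = 8.7970.
[out]/[in] = e^(8.7970) = 6614.
[in] = 1.73 / 6614 = 0.0002616 mM.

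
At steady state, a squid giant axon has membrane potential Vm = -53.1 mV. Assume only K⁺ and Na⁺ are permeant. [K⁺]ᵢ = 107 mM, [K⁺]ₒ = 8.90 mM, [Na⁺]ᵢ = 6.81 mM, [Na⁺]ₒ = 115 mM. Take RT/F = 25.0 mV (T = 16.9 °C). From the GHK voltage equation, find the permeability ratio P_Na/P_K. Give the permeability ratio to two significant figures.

Let α = P_Na/P_K. GHK: Vm = 25.0·ln[(Kₒ + α·Naₒ)/(Kᵢ + α·Naᵢ)].
e^(Vm/25.0) = e^(-53.1/25.0) = 0.11955
So 0.11955·(Kᵢ + α·Naᵢ) = Kₒ + α·Naₒ → α = (0.11955·107.0 − 8.9) / (115.0 − 0.11955·6.81)
α = (12.79 − 8.9) / (115.0 − 0.8142) = 3.892/114.2 = 0.03409

0.034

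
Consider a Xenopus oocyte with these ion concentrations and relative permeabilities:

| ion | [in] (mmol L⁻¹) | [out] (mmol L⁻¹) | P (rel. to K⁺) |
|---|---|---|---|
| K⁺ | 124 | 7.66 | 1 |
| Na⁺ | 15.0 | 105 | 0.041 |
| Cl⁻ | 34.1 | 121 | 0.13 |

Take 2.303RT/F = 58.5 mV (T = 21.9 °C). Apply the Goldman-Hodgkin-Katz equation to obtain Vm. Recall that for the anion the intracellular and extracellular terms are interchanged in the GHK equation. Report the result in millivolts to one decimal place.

-54.5 mV

Vm = 58.5 · log₁₀[(Σ P·[cation]ₒ + Σ P·[anion]ᵢ) / (Σ P·[cation]ᵢ + Σ P·[anion]ₒ)]
Numerator = 1×7.66 + 0.041×105 + 0.13×34.1 = 16.4
Denominator = 1×124 + 0.041×15.0 + 0.13×121 = 140.3
Vm = 58.5 · log₁₀(0.11684) = 58.5 × (-0.9324) = -54.55 mV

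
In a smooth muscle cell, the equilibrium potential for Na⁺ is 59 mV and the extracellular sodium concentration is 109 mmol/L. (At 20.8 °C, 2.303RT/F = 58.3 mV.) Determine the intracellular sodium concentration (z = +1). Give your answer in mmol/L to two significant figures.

11 mmol/L

Nernst: E = (58.3/1) · log₁₀([out]/[in]), so log₁₀([out]/[in]) = 59.0 × 1 / 58.3 = 1.0120.
[out]/[in] = 10^(1.0120) = 10.28.
[in] = 109 / 10.28 = 10.6 mmol/L.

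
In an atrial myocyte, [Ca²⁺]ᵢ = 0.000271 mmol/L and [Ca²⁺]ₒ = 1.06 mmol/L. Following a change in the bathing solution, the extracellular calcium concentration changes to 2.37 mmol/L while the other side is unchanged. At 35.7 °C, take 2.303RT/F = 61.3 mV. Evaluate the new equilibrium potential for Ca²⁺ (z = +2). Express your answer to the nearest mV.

121 mV

After the shift: [Ca²⁺]_out = 2.37, [Ca²⁺]_in = 0.000271 mmol/L.
E_new = (61.3/2)·log₁₀(2.37/0.000271) = 30.65 · (3.9418) = 120.82 mV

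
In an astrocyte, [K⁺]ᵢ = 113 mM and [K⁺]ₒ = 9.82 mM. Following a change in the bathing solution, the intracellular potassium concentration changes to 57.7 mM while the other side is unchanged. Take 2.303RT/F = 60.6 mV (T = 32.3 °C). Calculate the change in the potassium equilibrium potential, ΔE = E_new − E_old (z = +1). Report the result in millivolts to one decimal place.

E_old = (60.6/1)·log₁₀(9.82/113) = -64.29 mV
E_new = (60.6/1)·log₁₀(9.82/57.7) = -46.61 mV
ΔE = -46.61 − (-64.29) = 17.69 mV

17.7 mV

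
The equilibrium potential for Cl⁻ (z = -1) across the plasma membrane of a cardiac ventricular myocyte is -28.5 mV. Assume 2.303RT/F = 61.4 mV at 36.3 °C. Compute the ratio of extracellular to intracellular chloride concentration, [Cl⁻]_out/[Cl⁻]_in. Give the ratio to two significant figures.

2.9

log₁₀([out]/[in]) = E·z/(61.4) = -28.5 × -1 / 61.4 = 0.4642
[out]/[in] = 10^(0.4642) = 2.912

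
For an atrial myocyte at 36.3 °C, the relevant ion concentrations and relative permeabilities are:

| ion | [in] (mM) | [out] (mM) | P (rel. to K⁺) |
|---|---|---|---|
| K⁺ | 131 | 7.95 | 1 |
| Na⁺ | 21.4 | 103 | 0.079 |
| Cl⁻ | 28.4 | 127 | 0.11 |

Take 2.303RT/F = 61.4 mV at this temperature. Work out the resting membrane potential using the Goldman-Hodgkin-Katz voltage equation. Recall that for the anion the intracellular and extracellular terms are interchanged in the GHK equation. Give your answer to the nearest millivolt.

-54 mV

Vm = 61.4 · log₁₀[(Σ P·[cation]ₒ + Σ P·[anion]ᵢ) / (Σ P·[cation]ᵢ + Σ P·[anion]ₒ)]
Numerator = 1×7.95 + 0.079×103 + 0.11×28.4 = 19.21
Denominator = 1×131 + 0.079×21.4 + 0.11×127 = 146.7
Vm = 61.4 · log₁₀(0.13099) = 61.4 × (-0.8828) = -54.20 mV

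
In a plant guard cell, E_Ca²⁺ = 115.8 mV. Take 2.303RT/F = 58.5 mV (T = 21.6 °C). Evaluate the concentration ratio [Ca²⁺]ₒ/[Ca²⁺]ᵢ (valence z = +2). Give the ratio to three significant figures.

log₁₀([out]/[in]) = E·z/(58.5) = 115.8 × 2 / 58.5 = 3.9590
[out]/[in] = 10^(3.9590) = 9099

9100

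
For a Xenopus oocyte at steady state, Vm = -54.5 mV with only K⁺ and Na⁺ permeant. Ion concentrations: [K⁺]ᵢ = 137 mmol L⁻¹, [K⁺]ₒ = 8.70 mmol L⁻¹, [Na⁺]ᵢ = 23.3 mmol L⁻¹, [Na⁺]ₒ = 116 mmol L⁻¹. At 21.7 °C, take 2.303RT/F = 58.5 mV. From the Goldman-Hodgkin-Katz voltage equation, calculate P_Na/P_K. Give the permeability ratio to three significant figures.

Let α = P_Na/P_K. GHK: Vm = 58.5·log₁₀[(Kₒ + α·Naₒ)/(Kᵢ + α·Naᵢ)].
10^(Vm/58.5) = 10^(-54.5/58.5) = 0.11705
So 0.11705·(Kᵢ + α·Naᵢ) = Kₒ + α·Naₒ → α = (0.11705·137.0 − 8.7) / (116.0 − 0.11705·23.3)
α = (16.04 − 8.7) / (116.0 − 2.727) = 7.336/113.3 = 0.06476

0.0648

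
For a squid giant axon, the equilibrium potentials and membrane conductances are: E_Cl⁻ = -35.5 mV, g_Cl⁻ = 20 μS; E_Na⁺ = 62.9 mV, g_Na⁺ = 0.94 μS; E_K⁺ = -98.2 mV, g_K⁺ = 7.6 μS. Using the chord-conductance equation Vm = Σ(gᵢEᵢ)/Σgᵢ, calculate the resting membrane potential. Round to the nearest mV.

-49 mV

Σ gᵢEᵢ = 20·(-35.5) + 0.94·(62.9) + 7.6·(-98.2) = -1397.19
Σ gᵢ = 20 + 0.94 + 7.6 = 28.54
Vm = -1397.19 / 28.54 = -48.96 mV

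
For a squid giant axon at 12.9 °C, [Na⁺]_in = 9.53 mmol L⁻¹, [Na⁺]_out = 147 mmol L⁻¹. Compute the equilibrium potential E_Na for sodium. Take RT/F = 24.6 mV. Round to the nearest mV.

E = (24.6/z) · ln([Na⁺]_out/[Na⁺]_in) with z = +1.
= (24.6/1) · ln(147/9.53) = 24.60 · ln(15.42)
= 24.60 · (2.7360) = 67.31 mV

67 mV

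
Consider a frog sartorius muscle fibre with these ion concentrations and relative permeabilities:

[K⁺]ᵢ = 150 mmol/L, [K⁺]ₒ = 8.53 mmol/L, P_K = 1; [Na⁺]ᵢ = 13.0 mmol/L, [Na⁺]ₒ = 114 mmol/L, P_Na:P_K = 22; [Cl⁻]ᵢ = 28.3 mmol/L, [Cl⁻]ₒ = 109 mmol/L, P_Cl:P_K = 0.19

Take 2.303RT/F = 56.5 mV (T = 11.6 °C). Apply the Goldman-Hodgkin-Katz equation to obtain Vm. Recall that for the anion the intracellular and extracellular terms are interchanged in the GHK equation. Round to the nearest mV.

Vm = 56.5 · log₁₀[(Σ P·[cation]ₒ + Σ P·[anion]ᵢ) / (Σ P·[cation]ᵢ + Σ P·[anion]ₒ)]
Numerator = 1×8.53 + 22×114 + 0.19×28.3 = 2522
Denominator = 1×150 + 22×13.0 + 0.19×109 = 456.7
Vm = 56.5 · log₁₀(5.5219) = 56.5 × (0.7421) = 41.93 mV

42 mV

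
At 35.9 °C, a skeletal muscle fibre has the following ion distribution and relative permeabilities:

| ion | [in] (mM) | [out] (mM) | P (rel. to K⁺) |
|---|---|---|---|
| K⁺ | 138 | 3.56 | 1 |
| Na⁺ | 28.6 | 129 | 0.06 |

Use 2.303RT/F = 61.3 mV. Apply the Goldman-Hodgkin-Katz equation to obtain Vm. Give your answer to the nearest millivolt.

Vm = 61.3 · log₁₀[(Σ P·[cation]ₒ + Σ P·[anion]ᵢ) / (Σ P·[cation]ᵢ + Σ P·[anion]ₒ)]
Numerator = 1×3.56 + 0.06×129 = 11.3
Denominator = 1×138 + 0.06×28.6 = 139.7
Vm = 61.3 · log₁₀(0.080878) = 61.3 × (-1.0922) = -66.95 mV

-67 mV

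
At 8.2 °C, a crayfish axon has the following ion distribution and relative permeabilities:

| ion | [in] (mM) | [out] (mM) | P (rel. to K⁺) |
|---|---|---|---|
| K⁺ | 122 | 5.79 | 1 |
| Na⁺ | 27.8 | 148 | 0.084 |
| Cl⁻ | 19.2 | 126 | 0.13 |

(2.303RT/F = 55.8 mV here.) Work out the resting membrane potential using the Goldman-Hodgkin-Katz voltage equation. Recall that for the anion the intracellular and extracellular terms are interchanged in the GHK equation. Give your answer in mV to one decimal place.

Vm = 55.8 · log₁₀[(Σ P·[cation]ₒ + Σ P·[anion]ᵢ) / (Σ P·[cation]ᵢ + Σ P·[anion]ₒ)]
Numerator = 1×5.79 + 0.084×148 + 0.13×19.2 = 20.72
Denominator = 1×122 + 0.084×27.8 + 0.13×126 = 140.7
Vm = 55.8 · log₁₀(0.14723) = 55.8 × (-0.8320) = -46.43 mV

-46.4 mV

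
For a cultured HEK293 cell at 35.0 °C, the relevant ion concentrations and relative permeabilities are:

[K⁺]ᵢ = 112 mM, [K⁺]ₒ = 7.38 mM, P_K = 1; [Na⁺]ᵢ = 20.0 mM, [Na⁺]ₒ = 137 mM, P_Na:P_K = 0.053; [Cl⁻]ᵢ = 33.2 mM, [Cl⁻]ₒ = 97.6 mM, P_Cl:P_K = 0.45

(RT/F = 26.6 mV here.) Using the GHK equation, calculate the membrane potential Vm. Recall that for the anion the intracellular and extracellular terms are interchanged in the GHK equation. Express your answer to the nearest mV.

Vm = 26.6 · ln[(Σ P·[cation]ₒ + Σ P·[anion]ᵢ) / (Σ P·[cation]ᵢ + Σ P·[anion]ₒ)]
Numerator = 1×7.38 + 0.053×137 + 0.45×33.2 = 29.58
Denominator = 1×112 + 0.053×20.0 + 0.45×97.6 = 157
Vm = 26.6 · ln(0.18844) = 26.6 × (-1.6690) = -44.40 mV

-44 mV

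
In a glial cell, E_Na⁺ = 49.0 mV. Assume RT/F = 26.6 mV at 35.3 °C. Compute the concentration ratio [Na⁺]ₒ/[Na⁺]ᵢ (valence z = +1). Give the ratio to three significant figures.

ln([out]/[in]) = E·z/(26.6) = 49.0 × 1 / 26.6 = 1.8421
[out]/[in] = e^(1.8421) = 6.31

6.31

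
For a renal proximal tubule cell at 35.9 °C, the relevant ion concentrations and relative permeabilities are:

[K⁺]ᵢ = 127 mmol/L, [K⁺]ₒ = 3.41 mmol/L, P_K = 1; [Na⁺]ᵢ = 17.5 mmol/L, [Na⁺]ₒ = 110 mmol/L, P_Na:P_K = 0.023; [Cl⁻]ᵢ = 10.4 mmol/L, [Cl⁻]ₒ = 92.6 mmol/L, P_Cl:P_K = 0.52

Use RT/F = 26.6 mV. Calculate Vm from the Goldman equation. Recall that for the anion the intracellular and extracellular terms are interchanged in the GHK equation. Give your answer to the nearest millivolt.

-73 mV

Vm = 26.6 · ln[(Σ P·[cation]ₒ + Σ P·[anion]ᵢ) / (Σ P·[cation]ᵢ + Σ P·[anion]ₒ)]
Numerator = 1×3.41 + 0.023×110 + 0.52×10.4 = 11.35
Denominator = 1×127 + 0.023×17.5 + 0.52×92.6 = 175.6
Vm = 26.6 · ln(0.064641) = 26.6 × (-2.7389) = -72.85 mV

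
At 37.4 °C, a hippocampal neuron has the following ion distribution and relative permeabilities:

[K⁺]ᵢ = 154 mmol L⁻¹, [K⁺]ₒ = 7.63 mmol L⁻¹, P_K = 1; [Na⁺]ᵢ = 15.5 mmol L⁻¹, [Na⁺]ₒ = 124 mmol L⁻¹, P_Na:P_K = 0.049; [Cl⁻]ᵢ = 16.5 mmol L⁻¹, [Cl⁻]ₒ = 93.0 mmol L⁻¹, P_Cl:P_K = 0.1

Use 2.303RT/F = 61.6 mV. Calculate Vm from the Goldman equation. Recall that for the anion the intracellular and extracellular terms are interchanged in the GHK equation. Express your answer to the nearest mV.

Vm = 61.6 · log₁₀[(Σ P·[cation]ₒ + Σ P·[anion]ᵢ) / (Σ P·[cation]ᵢ + Σ P·[anion]ₒ)]
Numerator = 1×7.63 + 0.049×124 + 0.1×16.5 = 15.36
Denominator = 1×154 + 0.049×15.5 + 0.1×93.0 = 164.1
Vm = 61.6 · log₁₀(0.0936) = 61.6 × (-1.0287) = -63.37 mV

-63 mV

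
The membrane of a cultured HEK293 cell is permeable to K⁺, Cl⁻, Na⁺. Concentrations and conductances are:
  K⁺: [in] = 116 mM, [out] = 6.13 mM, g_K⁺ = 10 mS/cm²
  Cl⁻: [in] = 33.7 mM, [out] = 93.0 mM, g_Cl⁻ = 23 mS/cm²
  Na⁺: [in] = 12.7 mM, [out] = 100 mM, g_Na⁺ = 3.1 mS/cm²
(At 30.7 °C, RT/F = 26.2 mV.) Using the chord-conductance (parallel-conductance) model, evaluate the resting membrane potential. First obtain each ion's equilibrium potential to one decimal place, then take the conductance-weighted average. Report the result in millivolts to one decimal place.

E_K⁺ = (26.2/1)·ln(6.13/116) = -77.0 mV
E_Cl⁻ = (26.2/-1)·ln(93.0/33.7) = -26.6 mV
E_Na⁺ = (26.2/1)·ln(100/12.7) = 54.1 mV
Vm = (Σ gᵢEᵢ)/(Σ gᵢ) = (10·-77.0 + 23·-26.6 + 3.1·54.1) / (10 + 23 + 3.1)
= -1214.09 / 36.1 = -33.63 mV

-33.6 mV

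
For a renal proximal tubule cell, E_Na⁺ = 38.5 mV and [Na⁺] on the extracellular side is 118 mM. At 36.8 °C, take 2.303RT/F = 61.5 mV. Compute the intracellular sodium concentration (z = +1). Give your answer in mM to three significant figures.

27.9 mM

Nernst: E = (61.5/1) · log₁₀([out]/[in]), so log₁₀([out]/[in]) = 38.5 × 1 / 61.5 = 0.6260.
[out]/[in] = 10^(0.6260) = 4.227.
[in] = 118 / 4.227 = 27.92 mM.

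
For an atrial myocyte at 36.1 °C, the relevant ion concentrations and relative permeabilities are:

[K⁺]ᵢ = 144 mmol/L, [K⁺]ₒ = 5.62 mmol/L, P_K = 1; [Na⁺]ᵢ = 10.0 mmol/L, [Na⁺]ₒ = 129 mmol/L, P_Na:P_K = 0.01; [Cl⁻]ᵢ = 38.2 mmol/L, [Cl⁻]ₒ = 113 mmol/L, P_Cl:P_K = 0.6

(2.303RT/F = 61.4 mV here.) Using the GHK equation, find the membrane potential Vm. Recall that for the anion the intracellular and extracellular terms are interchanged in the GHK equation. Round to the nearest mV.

-52 mV

Vm = 61.4 · log₁₀[(Σ P·[cation]ₒ + Σ P·[anion]ᵢ) / (Σ P·[cation]ᵢ + Σ P·[anion]ₒ)]
Numerator = 1×5.62 + 0.01×129 + 0.6×38.2 = 29.83
Denominator = 1×144 + 0.01×10.0 + 0.6×113 = 211.9
Vm = 61.4 · log₁₀(0.14077) = 61.4 × (-0.8515) = -52.28 mV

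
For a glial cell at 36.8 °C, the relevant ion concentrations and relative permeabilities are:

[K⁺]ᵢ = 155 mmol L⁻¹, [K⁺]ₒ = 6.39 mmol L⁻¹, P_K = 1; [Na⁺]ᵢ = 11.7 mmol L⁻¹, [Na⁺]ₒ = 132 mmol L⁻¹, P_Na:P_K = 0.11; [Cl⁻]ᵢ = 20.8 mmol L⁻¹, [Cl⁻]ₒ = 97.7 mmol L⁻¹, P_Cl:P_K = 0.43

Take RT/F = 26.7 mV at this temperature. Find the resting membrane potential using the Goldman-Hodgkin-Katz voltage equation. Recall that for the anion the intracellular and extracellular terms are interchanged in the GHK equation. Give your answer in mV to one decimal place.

Vm = 26.7 · ln[(Σ P·[cation]ₒ + Σ P·[anion]ᵢ) / (Σ P·[cation]ᵢ + Σ P·[anion]ₒ)]
Numerator = 1×6.39 + 0.11×132 + 0.43×20.8 = 29.85
Denominator = 1×155 + 0.11×11.7 + 0.43×97.7 = 198.3
Vm = 26.7 · ln(0.15055) = 26.7 × (-1.8935) = -50.56 mV

-50.6 mV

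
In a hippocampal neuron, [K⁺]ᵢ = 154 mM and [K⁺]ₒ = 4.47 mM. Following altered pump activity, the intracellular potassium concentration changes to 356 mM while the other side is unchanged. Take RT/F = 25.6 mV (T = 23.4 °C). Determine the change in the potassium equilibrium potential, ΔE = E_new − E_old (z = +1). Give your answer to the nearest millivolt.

E_old = (25.6/1)·ln(4.47/154) = -90.61 mV
E_new = (25.6/1)·ln(4.47/356) = -112.07 mV
ΔE = -112.07 − (-90.61) = -21.45 mV

-21 mV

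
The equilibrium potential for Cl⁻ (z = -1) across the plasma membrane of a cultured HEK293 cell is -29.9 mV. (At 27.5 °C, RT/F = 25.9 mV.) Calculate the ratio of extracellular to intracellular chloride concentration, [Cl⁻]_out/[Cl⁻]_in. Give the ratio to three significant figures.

3.17

ln([out]/[in]) = E·z/(25.9) = -29.9 × -1 / 25.9 = 1.1544
[out]/[in] = e^(1.1544) = 3.172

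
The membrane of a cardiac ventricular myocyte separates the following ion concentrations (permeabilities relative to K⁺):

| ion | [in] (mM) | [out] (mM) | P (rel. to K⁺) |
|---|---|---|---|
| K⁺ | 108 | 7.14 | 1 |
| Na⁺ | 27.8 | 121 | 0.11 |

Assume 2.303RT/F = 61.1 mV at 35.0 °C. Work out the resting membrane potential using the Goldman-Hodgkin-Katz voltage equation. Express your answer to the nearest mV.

-45 mV

Vm = 61.1 · log₁₀[(Σ P·[cation]ₒ + Σ P·[anion]ᵢ) / (Σ P·[cation]ᵢ + Σ P·[anion]ₒ)]
Numerator = 1×7.14 + 0.11×121 = 20.45
Denominator = 1×108 + 0.11×27.8 = 111.1
Vm = 61.1 · log₁₀(0.18414) = 61.1 × (-0.7349) = -44.90 mV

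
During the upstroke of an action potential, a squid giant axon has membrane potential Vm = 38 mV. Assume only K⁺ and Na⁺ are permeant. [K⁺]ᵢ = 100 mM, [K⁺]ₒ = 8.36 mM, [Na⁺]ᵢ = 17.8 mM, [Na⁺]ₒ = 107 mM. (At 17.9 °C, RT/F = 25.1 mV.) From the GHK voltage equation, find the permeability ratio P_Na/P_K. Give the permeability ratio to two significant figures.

Let α = P_Na/P_K. GHK: Vm = 25.1·ln[(Kₒ + α·Naₒ)/(Kᵢ + α·Naᵢ)].
e^(Vm/25.1) = e^(38.0/25.1) = 4.5446
So 4.5446·(Kᵢ + α·Naᵢ) = Kₒ + α·Naₒ → α = (4.5446·100.0 − 8.36) / (107.0 − 4.5446·17.8)
α = (454.5 − 8.36) / (107.0 − 80.89) = 446.1/26.11 = 17.09

17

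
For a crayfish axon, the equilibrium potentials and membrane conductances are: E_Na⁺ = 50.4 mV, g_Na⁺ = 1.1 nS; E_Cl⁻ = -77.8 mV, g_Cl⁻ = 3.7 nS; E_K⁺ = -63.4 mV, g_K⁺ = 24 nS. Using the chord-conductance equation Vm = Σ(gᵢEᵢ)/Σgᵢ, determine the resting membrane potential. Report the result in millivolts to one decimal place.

-60.9 mV

Σ gᵢEᵢ = 1.1·(50.4) + 3.7·(-77.8) + 24·(-63.4) = -1754.02
Σ gᵢ = 1.1 + 3.7 + 24 = 28.8
Vm = -1754.02 / 28.8 = -60.90 mV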